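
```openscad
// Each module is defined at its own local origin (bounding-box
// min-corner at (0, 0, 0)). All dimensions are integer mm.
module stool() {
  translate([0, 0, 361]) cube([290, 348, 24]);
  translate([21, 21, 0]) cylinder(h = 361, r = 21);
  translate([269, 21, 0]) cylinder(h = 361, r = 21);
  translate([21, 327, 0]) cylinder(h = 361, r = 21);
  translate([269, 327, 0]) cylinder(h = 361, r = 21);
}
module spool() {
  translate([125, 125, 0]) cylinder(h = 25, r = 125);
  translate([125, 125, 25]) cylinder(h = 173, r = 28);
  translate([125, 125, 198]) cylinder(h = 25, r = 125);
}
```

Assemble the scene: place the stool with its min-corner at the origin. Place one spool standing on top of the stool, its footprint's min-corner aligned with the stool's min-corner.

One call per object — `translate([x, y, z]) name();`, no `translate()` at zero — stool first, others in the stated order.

stool();
translate([0, 0, 385]) spool();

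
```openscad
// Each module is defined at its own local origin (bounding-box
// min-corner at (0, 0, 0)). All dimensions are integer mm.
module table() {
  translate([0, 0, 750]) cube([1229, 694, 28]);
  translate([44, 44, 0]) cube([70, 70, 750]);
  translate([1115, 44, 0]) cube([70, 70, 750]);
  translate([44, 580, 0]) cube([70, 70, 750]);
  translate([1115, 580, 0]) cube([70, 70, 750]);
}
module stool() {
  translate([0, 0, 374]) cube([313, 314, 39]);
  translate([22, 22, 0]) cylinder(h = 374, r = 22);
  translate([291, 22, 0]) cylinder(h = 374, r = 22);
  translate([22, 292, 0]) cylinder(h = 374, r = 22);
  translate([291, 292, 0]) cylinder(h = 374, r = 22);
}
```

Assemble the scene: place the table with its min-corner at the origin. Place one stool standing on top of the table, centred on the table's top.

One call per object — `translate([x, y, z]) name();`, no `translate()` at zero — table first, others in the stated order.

table();
translate([458, 190, 778]) stool();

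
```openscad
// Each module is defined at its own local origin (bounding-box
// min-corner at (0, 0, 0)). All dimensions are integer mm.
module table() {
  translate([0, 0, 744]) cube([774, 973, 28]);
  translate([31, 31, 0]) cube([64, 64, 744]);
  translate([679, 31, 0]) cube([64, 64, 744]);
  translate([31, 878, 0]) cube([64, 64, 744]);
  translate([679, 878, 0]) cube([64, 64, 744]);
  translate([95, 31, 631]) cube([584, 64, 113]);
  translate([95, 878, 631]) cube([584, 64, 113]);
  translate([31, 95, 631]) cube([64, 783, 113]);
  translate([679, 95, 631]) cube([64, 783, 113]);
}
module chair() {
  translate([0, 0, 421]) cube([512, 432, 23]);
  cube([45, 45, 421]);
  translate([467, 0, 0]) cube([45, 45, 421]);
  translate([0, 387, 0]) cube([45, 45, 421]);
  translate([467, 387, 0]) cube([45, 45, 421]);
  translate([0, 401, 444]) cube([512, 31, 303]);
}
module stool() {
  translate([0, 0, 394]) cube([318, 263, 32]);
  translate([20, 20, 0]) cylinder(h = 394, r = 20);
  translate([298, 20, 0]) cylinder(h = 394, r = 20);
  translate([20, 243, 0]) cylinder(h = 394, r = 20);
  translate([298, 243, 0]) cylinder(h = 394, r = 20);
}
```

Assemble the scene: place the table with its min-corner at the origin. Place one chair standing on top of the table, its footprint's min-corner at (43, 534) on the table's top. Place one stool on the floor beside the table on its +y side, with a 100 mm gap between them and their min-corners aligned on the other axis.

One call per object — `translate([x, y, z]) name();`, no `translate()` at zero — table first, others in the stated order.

table();
translate([43, 534, 772]) chair();
translate([0, 1073, 0]) stool();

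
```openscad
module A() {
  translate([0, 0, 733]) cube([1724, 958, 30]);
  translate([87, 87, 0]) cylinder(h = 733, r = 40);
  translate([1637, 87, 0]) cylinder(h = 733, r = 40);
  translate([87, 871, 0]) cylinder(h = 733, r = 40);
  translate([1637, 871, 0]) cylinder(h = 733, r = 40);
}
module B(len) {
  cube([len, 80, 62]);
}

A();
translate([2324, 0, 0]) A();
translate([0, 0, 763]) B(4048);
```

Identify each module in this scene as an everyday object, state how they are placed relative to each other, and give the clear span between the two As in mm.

Second table starts at x = 2324; first ends at x = 1724; clear span = 2324 − 1724 = 600 mm.

A is a table. B is a beam. A beam spans the tops of two tables. The clear span between the two tables is 600 mm.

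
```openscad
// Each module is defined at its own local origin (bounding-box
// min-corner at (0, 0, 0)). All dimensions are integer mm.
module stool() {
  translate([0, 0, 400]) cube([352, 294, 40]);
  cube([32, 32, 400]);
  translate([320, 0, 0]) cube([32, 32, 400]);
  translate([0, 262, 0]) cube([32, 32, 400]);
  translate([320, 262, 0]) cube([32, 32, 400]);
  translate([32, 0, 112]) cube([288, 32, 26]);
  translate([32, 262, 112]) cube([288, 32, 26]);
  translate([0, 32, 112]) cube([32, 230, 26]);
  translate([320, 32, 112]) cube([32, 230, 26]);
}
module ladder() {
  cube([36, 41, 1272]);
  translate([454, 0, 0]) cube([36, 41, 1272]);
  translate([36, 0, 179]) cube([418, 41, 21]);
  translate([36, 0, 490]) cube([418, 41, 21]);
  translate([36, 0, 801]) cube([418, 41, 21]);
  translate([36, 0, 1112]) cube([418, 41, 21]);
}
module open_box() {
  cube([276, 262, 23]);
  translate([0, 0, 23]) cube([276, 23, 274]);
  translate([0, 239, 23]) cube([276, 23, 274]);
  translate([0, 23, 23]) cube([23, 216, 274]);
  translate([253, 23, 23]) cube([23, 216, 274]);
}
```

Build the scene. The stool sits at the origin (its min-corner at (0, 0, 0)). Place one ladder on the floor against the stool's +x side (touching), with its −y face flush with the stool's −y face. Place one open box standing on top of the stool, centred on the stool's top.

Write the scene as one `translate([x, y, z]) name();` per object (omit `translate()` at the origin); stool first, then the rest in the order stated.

stool();
translate([352, 0, 0]) ladder();
translate([38, 16, 440]) open_box();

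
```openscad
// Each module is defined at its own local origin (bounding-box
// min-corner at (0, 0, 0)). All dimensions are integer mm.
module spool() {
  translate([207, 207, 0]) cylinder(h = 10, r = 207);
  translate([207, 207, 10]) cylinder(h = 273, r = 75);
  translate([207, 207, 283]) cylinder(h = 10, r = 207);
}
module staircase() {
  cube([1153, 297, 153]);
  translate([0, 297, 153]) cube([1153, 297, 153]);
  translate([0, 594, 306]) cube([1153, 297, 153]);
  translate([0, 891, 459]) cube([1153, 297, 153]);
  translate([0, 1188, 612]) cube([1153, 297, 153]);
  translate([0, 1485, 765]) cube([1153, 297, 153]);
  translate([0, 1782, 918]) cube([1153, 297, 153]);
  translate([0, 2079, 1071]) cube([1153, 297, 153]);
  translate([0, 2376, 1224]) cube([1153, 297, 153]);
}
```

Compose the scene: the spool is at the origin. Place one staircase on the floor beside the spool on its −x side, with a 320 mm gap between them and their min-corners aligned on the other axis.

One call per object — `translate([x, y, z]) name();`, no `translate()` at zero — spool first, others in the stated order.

spool();
translate([-1473, 0, 0]) staircase();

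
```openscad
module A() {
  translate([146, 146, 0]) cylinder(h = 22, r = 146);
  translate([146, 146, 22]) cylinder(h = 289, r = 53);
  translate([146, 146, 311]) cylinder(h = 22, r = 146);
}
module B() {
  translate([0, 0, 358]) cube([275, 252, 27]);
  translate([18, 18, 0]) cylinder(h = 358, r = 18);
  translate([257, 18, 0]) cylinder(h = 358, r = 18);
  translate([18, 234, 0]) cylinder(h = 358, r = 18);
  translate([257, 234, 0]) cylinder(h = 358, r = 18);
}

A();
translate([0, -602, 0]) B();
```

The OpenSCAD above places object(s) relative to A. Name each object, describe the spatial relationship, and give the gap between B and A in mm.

A is a spool. B is a stool. The stool is on the floor beside the spool on its −y side. The gap between the stool and the spool is 350 mm.

The stool's nearest face is 350 mm from the spool's −y face.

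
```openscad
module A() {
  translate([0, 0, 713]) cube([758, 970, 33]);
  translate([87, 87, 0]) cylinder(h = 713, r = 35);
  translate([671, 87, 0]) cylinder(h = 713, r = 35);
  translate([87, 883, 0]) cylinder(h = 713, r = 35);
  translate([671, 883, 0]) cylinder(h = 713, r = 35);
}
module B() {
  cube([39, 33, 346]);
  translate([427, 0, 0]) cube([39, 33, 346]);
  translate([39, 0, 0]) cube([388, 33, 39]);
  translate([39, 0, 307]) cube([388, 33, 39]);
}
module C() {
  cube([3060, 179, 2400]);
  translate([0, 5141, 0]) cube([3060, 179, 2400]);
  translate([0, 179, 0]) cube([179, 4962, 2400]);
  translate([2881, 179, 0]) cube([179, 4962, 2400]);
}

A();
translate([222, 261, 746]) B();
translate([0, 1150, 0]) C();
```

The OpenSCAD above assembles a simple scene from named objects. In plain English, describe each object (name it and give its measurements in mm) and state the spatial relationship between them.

A is a rectangular dining table. The top is 758×970×33 mm with its upper surface at z = 746 mm. It stands on four round legs of 70 mm diameter, each leg's bounding box inset 52 mm from the nearest pair of top edges, running from the floor to the underside of the top.

B is a rectangular picture frame lying in the x–z plane (depth along y). The opening is 388 mm wide (x) by 268 mm tall (z), surrounded by a border 39 mm wide on all four sides. The frame is 33 mm deep and is made of two full-height vertical stiles with two horizontal rails fitted between them.

C is the wall frame of a small rectangular building: four walls, each 2400 mm tall and 179 mm thick, enclosing a footprint 3060 mm (x) by 5320 mm (y) outside-to-outside, with no floor or roof. The front and back walls (the −y and +y sides) span the full width; the two side walls fit between them.

The picture frame is on top of the table. The house frame is on the floor beside the table on its +y side.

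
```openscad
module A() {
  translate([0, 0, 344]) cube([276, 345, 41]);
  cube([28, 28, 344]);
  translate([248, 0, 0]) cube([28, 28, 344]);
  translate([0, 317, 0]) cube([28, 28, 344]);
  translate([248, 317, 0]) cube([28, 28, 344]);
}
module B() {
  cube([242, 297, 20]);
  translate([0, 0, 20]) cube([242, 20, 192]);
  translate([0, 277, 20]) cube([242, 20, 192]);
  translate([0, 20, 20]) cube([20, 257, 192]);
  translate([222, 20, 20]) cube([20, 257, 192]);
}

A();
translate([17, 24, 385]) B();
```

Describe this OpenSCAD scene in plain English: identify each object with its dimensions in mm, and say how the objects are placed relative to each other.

A is a four-legged stool. The seat is 276×345 mm, 41 mm thick, top at z = 385 mm. It stands on four square legs, each 28×28 mm in cross-section, from z = 0 to the seat underside, each flush with a corner of the seat.

B is an open-topped rectangular box: outside dimensions 242×297×212 mm, with a uniform wall and base thickness of 20 mm. The base is a full 242×297 slab on the floor; four walls sit on top of the base. The front and back walls (the −y and +y sides) span the full width; the two side walls fit between them.

The open box is on top of the stool, centred.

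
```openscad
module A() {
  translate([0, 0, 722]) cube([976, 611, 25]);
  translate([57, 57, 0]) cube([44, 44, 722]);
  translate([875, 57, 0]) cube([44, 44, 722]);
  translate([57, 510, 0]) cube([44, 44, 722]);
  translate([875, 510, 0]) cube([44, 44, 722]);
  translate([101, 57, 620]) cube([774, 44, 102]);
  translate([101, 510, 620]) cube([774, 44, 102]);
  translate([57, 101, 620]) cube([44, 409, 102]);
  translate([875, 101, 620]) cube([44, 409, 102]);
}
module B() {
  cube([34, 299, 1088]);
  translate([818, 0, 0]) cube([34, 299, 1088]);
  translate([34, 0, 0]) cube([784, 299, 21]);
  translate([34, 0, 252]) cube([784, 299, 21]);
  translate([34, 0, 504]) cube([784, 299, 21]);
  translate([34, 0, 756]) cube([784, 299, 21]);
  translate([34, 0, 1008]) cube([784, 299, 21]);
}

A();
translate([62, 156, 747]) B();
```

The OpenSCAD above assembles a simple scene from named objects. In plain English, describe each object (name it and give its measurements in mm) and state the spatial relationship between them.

A is a table with a 976×611 mm rectangular top, 25 mm thick, top surface at z = 747 mm, supported by four 44×44 mm square legs, each inset 57 mm from the nearest pair of top edges, running from the floor. Four apron rails, 44 mm thick and 102 mm tall, run between adjacent legs with their top edges flush with the underside of the top and their outer faces flush with the legs' outer faces.

B is an open bookshelf. Two side panels, each 34 mm thick, 299 mm deep and 1088 mm tall, stand 852 mm apart (outside-to-outside). Between them sit 5 shelves, each 21 mm thick and 299 mm deep, spanning the full gap between the sides. The bottom shelf rests on the floor (its underside at z = 0) and the clear gap between one shelf's top and the next shelf's underside is 231 mm.

The bookshelf is on top of the table, centred.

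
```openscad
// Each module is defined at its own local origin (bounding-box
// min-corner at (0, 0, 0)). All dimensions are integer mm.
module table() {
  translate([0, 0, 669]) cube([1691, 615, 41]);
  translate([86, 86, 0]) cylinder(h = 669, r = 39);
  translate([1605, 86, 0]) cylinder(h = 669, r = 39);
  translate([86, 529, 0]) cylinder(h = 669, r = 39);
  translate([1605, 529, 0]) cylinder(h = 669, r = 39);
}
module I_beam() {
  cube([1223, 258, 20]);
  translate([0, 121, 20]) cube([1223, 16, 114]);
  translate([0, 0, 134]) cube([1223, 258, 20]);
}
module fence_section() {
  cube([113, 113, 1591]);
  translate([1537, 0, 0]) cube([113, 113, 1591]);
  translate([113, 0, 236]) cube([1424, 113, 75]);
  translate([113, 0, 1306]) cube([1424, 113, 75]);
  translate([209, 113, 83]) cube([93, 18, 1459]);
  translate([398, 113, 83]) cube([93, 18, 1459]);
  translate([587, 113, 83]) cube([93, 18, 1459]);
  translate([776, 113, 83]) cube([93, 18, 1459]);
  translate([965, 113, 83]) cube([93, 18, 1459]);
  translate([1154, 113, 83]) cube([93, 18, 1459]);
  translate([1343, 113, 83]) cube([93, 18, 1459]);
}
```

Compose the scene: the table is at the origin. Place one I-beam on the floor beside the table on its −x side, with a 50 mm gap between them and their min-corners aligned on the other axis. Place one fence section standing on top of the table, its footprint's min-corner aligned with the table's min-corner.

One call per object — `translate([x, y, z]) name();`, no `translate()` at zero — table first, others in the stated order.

table();
translate([-1273, 0, 0]) I_beam();
translate([0, 0, 710]) fence_section();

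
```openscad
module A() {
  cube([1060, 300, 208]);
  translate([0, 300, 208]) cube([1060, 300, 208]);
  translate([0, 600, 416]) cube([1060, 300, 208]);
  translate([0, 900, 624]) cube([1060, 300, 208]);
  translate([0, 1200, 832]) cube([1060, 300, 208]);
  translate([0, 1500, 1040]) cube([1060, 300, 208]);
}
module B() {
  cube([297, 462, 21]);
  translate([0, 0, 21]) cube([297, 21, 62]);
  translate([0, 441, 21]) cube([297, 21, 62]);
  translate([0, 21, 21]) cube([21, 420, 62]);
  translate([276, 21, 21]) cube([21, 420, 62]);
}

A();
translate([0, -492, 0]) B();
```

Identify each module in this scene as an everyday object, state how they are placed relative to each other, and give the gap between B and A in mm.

The open box's nearest face is 30 mm from the staircase's −y face.

A is a staircase. B is an open box. The open box is on the floor beside the staircase on its −y side. The gap between the open box and the staircase is 30 mm.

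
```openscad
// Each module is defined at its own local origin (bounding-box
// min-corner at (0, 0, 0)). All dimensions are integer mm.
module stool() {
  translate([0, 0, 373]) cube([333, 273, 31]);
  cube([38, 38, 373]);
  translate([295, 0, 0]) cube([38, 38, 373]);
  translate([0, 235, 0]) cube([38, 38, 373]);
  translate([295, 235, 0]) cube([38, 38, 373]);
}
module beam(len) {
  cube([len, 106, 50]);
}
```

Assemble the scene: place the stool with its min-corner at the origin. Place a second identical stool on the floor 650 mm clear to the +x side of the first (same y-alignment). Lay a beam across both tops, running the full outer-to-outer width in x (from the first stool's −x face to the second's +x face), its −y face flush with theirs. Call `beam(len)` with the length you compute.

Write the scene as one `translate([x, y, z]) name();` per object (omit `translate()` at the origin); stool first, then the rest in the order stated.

stool();
translate([983, 0, 0]) stool();
translate([0, 0, 404]) beam(1316);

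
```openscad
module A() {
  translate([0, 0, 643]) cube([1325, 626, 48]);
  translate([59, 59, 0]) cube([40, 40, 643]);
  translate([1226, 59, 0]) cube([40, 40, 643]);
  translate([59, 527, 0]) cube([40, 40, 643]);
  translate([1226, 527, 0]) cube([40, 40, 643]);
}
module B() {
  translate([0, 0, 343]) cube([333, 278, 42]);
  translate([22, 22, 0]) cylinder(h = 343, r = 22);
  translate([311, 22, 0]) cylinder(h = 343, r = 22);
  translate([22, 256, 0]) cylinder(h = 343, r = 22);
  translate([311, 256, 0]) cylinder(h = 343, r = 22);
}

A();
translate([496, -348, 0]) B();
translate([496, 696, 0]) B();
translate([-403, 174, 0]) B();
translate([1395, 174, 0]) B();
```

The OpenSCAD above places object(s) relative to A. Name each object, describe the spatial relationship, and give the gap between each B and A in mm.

A is a table. B is a stool. Four stools sit around the table at the −y, +y, −x, +x sides. The gap between each stool and the table is 70 mm.

Each stool's nearest face is 70 mm from the table's bounding box.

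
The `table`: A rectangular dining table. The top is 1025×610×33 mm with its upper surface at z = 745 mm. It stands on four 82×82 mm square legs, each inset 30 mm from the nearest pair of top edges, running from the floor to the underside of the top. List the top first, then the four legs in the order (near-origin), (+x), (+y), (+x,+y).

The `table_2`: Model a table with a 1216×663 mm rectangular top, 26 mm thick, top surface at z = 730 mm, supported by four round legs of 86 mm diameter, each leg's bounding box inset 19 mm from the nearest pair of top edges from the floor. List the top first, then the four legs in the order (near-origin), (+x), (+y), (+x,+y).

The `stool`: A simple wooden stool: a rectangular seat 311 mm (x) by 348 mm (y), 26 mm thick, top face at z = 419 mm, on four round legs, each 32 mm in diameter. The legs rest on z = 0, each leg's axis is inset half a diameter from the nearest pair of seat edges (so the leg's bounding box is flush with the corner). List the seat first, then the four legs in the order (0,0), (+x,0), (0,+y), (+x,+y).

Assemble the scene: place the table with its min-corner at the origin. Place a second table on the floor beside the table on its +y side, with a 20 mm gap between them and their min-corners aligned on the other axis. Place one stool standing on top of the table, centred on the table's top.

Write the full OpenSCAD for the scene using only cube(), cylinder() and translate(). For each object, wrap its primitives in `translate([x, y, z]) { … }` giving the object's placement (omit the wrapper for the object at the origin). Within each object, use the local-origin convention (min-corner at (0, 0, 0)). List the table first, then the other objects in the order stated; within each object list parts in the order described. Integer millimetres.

translate([0, 0, 712]) cube([1025, 610, 33]);
translate([30, 30, 0]) cube([82, 82, 712]);
translate([913, 30, 0]) cube([82, 82, 712]);
translate([30, 498, 0]) cube([82, 82, 712]);
translate([913, 498, 0]) cube([82, 82, 712]);
translate([0, 630, 0]) {
  translate([0, 0, 704]) cube([1216, 663, 26]);
  translate([62, 62, 0]) cylinder(h = 704, r = 43);
  translate([1154, 62, 0]) cylinder(h = 704, r = 43);
  translate([62, 601, 0]) cylinder(h = 704, r = 43);
  translate([1154, 601, 0]) cylinder(h = 704, r = 43);
}
translate([357, 131, 745]) {
  translate([0, 0, 393]) cube([311, 348, 26]);
  translate([16, 16, 0]) cylinder(h = 393, r = 16);
  translate([295, 16, 0]) cylinder(h = 393, r = 16);
  translate([16, 332, 0]) cylinder(h = 393, r = 16);
  translate([295, 332, 0]) cylinder(h = 393, r = 16);
}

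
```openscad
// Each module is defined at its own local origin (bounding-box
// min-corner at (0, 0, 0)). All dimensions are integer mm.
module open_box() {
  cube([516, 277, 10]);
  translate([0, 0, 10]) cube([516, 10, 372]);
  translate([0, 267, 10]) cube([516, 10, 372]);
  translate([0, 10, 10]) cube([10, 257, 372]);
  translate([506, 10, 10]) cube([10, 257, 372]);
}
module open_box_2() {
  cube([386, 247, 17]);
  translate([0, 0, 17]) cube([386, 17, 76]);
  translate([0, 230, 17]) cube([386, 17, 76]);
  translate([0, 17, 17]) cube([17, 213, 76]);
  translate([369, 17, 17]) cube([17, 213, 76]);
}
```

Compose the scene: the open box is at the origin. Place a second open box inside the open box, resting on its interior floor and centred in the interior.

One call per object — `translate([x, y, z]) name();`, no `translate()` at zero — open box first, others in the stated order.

open_box();
translate([65, 15, 10]) open_box_2();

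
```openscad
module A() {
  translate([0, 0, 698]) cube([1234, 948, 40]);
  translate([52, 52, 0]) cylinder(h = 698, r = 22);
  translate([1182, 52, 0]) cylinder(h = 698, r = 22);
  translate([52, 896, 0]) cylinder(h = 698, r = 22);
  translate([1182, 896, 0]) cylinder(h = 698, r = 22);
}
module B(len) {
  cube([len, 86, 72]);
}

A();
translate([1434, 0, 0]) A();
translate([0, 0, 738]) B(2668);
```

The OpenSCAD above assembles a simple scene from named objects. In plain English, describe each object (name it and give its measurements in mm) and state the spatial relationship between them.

A is a rectangular dining table. The top is 1234×948×40 mm with its upper surface at z = 738 mm. It stands on four round legs of 44 mm diameter, each leg's bounding box inset 30 mm from the nearest pair of top edges, running from the floor to the underside of the top.

B is a rectangular beam 2668 mm long (x), 86 mm deep (y), 72 mm thick (z).

The beam spans the tops of two tables placed 200 mm apart, resting at z = 738 mm.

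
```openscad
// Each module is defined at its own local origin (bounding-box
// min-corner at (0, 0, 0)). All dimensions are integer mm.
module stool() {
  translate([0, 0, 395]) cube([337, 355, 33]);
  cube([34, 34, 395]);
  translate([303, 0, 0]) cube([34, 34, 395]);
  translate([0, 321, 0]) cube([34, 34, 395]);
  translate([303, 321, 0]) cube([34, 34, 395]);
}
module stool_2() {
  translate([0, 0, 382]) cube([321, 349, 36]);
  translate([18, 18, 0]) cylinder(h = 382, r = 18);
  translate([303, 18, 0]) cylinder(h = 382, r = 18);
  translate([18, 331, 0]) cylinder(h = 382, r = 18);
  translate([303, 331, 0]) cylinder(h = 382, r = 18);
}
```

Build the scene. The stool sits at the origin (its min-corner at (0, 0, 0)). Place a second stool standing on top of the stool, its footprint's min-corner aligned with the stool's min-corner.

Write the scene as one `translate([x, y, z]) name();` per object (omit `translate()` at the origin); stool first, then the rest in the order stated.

stool();
translate([0, 0, 428]) stool_2();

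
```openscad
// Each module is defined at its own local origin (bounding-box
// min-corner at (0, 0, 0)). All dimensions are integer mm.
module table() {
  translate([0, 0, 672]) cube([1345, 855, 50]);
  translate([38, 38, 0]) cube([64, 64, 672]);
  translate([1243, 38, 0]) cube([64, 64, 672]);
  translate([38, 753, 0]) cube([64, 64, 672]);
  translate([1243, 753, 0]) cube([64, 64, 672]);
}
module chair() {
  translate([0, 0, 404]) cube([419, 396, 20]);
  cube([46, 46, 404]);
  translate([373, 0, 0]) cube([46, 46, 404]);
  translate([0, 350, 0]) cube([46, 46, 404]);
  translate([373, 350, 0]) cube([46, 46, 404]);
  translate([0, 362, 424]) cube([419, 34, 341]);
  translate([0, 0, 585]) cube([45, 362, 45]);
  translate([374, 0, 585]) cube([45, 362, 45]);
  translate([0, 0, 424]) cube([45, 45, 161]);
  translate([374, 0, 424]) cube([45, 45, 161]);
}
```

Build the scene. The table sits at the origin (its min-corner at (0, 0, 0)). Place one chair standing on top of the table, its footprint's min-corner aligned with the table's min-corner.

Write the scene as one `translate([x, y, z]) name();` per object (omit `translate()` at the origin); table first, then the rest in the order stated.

table();
translate([0, 0, 722]) chair();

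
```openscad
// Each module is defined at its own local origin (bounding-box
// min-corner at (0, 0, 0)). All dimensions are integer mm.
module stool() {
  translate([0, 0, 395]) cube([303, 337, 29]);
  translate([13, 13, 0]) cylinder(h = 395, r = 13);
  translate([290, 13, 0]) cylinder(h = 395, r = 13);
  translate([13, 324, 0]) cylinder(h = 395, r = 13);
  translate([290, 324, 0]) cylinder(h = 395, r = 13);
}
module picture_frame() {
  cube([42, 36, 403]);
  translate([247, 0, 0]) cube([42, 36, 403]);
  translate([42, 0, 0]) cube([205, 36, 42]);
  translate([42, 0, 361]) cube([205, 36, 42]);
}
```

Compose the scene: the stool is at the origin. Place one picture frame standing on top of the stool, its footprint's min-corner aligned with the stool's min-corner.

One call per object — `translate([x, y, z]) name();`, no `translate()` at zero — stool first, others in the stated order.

stool();
translate([0, 0, 424]) picture_frame();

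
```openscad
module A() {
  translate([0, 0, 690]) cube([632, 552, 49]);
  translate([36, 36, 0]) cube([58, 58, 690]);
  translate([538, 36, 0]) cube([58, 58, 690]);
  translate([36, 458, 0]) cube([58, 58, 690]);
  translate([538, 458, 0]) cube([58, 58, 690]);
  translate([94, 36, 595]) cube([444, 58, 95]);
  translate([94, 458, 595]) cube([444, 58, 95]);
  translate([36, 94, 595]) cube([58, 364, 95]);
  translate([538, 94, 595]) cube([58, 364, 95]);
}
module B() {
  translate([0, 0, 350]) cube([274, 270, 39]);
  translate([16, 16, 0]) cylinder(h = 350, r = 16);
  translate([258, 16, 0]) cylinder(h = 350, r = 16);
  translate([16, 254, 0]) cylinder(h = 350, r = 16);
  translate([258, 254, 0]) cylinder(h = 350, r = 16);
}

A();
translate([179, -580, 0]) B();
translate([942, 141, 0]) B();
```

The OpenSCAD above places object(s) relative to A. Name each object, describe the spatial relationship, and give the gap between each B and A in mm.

A is a table. B is a stool. Two stools sit around the table at the −y, +x sides. The gap between each stool and the table is 310 mm.

Each stool's nearest face is 310 mm from the table's bounding box.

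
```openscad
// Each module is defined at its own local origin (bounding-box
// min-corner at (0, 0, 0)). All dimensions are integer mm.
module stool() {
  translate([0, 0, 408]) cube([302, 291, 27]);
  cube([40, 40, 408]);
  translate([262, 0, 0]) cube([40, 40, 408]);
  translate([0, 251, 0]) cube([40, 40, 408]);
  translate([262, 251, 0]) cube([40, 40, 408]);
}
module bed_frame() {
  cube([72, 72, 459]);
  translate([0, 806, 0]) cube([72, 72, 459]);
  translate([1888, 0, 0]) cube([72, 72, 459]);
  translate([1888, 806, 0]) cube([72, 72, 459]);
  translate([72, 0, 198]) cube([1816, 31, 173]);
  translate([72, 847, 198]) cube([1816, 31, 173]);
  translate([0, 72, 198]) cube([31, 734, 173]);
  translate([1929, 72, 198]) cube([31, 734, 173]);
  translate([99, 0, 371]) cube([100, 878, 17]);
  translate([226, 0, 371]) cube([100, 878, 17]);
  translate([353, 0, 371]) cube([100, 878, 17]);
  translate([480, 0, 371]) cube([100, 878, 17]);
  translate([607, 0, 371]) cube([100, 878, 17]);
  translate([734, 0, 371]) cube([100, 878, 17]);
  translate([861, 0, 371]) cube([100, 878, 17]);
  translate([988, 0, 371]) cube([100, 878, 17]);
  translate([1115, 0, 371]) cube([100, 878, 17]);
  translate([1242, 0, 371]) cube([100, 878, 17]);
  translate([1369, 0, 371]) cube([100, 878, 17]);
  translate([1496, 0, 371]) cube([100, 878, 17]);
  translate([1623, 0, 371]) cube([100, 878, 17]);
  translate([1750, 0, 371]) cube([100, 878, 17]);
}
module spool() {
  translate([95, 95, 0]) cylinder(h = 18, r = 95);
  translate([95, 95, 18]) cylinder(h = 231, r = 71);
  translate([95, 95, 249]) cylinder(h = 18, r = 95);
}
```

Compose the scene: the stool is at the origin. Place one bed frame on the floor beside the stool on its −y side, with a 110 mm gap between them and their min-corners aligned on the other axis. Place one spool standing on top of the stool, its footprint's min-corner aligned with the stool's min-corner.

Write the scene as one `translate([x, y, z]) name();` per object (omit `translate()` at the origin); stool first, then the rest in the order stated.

stool();
translate([0, -988, 0]) bed_frame();
translate([0, 0, 435]) spool();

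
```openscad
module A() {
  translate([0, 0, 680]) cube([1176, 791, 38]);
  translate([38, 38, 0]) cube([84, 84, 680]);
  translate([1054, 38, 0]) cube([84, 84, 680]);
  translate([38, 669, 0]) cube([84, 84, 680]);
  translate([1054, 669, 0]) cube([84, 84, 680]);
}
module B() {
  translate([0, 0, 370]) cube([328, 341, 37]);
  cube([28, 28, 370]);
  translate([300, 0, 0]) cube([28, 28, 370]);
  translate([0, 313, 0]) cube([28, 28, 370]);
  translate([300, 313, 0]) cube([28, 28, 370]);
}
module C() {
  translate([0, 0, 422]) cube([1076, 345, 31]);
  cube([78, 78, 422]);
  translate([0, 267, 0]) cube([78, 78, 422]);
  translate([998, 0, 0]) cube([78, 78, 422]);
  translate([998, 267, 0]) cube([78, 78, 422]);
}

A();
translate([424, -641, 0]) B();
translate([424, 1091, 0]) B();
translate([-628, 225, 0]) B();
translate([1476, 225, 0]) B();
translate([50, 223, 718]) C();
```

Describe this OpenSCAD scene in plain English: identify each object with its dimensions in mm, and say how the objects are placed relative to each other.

A is a table with a 1176×791 mm rectangular top, 38 mm thick, top surface at z = 718 mm, supported by four 84×84 mm square legs, each inset 38 mm from the nearest pair of top edges, running from the floor.

B is a four-legged stool. The seat is a 328×341×37 mm slab whose top surface is at z = 407 mm; four square legs, each 28×28 mm in cross-section, run from the floor (z = 0) to the underside of the seat, each flush with a corner of the seat.

C is a long wooden bench with a 1076 mm (x) × 345 mm (y) seat, 31 mm thick, its top surface 453 mm above the floor. Four 78 mm square legs at the seat corners, flush with the edges, run from z = 0 to the seat underside.

Four stools sit around the table at the −y, +y, −x, +x sides. The bench is on top of the table, centred.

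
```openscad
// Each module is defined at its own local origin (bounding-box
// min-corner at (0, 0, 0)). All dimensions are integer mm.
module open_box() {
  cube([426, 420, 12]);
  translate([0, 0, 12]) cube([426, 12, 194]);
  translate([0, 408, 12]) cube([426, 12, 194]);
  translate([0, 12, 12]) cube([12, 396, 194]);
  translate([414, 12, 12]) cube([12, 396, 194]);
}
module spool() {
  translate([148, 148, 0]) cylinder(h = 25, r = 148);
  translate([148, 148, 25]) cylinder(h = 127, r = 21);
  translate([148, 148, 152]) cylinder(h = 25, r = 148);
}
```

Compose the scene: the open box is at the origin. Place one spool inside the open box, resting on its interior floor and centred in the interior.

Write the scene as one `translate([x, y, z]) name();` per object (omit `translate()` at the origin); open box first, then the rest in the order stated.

open_box();
translate([65, 62, 12]) spool();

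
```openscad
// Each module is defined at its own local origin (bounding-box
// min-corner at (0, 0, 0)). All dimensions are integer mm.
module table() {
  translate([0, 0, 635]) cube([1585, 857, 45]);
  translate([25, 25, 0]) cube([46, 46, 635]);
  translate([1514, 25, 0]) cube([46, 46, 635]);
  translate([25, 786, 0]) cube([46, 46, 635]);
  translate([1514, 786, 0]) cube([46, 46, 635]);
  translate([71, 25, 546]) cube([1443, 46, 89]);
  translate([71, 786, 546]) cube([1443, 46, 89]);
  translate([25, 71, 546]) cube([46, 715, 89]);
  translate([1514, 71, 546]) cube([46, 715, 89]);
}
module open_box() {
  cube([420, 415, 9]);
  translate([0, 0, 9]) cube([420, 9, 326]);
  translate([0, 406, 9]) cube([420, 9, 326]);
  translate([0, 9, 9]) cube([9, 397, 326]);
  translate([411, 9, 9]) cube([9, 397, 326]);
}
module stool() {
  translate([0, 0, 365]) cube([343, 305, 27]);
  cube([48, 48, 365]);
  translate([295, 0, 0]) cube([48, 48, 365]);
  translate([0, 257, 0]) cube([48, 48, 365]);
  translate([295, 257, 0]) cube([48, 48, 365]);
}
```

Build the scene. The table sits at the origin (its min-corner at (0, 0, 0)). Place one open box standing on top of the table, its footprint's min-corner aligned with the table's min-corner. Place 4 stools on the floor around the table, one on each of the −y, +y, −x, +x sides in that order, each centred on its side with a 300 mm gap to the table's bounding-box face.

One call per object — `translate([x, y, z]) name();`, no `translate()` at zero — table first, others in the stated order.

table();
translate([0, 0, 680]) open_box();
translate([621, -605, 0]) stool();
translate([621, 1157, 0]) stool();
translate([-643, 276, 0]) stool();
translate([1885, 276, 0]) stool();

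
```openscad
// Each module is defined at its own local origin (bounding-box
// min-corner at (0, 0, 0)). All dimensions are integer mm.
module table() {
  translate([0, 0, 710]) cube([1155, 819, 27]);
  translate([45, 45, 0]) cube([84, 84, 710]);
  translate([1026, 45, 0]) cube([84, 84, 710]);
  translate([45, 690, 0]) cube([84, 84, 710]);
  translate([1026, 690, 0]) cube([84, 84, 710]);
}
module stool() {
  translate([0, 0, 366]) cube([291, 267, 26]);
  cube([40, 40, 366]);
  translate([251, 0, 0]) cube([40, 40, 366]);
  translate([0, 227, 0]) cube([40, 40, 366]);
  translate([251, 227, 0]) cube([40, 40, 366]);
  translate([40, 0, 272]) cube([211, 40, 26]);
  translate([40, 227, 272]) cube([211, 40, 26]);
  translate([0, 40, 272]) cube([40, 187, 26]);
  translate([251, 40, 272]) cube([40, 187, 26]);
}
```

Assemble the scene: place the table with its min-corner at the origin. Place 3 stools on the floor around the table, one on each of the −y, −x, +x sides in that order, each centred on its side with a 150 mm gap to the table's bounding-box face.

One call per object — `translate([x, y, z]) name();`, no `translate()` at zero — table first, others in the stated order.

table();
translate([432, -417, 0]) stool();
translate([-441, 276, 0]) stool();
translate([1305, 276, 0]) stool();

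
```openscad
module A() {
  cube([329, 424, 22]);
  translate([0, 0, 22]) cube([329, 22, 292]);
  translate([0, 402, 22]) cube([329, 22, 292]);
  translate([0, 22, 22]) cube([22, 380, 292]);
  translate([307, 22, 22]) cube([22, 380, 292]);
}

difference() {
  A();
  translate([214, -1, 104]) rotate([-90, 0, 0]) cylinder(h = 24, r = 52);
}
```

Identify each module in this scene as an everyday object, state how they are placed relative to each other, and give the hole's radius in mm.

A is an open box. The open box has a circular hole through its front wall. The hole's radius is 52 mm.

The subtracted cylinder has r = 52 mm.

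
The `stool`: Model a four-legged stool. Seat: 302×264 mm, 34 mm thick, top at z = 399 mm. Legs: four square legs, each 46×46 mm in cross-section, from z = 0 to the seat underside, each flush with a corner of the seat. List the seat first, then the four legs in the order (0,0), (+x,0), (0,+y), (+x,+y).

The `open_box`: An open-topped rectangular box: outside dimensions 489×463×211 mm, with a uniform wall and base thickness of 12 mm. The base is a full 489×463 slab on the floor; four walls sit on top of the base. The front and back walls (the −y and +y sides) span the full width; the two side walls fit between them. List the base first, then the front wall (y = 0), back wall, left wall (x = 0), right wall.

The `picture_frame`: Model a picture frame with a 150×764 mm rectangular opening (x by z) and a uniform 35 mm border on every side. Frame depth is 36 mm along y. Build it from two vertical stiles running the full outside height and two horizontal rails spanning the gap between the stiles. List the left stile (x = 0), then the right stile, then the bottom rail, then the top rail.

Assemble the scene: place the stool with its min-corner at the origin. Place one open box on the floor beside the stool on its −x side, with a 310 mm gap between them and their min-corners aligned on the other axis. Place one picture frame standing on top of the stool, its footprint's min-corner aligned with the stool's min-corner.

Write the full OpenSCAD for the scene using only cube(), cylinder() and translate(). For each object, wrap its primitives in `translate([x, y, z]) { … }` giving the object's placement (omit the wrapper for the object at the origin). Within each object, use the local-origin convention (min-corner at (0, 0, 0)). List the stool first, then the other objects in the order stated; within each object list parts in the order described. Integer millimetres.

translate([0, 0, 365]) cube([302, 264, 34]);
cube([46, 46, 365]);
translate([256, 0, 0]) cube([46, 46, 365]);
translate([0, 218, 0]) cube([46, 46, 365]);
translate([256, 218, 0]) cube([46, 46, 365]);
translate([-799, 0, 0]) {
  cube([489, 463, 12]);
  translate([0, 0, 12]) cube([489, 12, 199]);
  translate([0, 451, 12]) cube([489, 12, 199]);
  translate([0, 12, 12]) cube([12, 439, 199]);
  translate([477, 12, 12]) cube([12, 439, 199]);
}
translate([0, 0, 399]) {
  cube([35, 36, 834]);
  translate([185, 0, 0]) cube([35, 36, 834]);
  translate([35, 0, 0]) cube([150, 36, 35]);
  translate([35, 0, 799]) cube([150, 36, 35]);
}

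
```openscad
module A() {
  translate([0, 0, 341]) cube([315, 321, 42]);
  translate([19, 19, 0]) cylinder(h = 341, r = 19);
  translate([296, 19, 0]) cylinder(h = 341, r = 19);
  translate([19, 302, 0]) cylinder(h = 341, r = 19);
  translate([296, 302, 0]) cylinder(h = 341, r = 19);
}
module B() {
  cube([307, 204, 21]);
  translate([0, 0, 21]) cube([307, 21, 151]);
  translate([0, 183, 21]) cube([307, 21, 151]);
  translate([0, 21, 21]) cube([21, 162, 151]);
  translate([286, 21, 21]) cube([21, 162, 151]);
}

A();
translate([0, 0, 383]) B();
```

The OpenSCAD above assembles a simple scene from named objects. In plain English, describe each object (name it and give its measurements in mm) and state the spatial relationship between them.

A is a simple wooden stool: a rectangular seat 315 mm (x) by 321 mm (y), 42 mm thick, top face at z = 383 mm, on four round legs, each 38 mm in diameter. The legs rest on z = 0, each leg's axis is inset half a diameter from the nearest pair of seat edges (so the leg's bounding box is flush with the corner).

B is an open storage box with external size 307×204×172 mm and wall thickness 21 mm (the base is also 21 mm thick). The base covers the whole footprint; the four walls stand on the base, with the y-facing walls full-width and the x-facing walls fitting between their inner faces.

The open box is on top of the stool.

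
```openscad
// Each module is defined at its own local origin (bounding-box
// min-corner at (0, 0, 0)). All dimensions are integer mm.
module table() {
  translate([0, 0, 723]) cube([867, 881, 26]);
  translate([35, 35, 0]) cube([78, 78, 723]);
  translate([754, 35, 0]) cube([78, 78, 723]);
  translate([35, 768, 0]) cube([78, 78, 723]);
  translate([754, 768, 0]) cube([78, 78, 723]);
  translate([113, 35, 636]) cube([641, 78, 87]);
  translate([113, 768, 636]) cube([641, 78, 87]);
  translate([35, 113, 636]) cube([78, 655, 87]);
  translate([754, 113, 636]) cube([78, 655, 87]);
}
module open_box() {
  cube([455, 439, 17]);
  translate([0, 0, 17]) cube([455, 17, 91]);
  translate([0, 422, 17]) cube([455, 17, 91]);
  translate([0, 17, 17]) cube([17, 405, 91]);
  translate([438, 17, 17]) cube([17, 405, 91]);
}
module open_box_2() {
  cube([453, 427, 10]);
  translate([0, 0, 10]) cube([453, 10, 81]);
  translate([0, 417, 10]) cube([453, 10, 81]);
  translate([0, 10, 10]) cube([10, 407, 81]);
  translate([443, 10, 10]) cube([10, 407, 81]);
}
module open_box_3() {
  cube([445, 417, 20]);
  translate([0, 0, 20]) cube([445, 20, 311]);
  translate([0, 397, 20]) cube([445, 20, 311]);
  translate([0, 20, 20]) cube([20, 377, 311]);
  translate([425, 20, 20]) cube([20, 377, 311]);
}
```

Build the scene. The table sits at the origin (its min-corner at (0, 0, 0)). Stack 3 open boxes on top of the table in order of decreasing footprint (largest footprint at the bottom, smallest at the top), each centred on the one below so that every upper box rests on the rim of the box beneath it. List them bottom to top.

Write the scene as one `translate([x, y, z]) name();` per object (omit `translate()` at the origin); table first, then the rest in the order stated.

table();
translate([206, 221, 749]) open_box();
translate([207, 227, 857]) open_box_2();
translate([211, 232, 948]) open_box_3();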